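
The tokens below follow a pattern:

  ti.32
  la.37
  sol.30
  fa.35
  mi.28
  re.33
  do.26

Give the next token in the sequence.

ti.31

Note: runs backward through the solfège scale do→ti, so ti, la, sol, fa, mi, re, do → ti.
Second component: alternating steps +5, −7, +5, −7, …, so 32, 37, 30, 35, 28, 33, 26 → 31.
Combining the parts gives ti.31.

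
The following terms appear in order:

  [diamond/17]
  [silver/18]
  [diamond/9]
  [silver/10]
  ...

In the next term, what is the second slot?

1

Second slot: alternating steps +1, −9, +1, −9, …, so 17, 18, 9, 10 → 1.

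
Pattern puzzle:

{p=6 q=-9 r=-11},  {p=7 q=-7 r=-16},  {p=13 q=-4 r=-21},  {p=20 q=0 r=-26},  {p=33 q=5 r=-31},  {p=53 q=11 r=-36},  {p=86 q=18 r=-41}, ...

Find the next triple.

P: each term is the sum of the two before it, so 6, 7, 13, 20, 33, 53, 86 → 139.
For the q, differences are 2, 3, 4, … (increasing by 1 each time): -9, -7, -4, 0, 5, 11, 18 → 26.
R: -11, -16, -21, -26, -31, -36, -41 → -46 (−5 each step).
Combining the parts gives {p=139 q=26 r=-46}.

{p=139 q=26 r=-46}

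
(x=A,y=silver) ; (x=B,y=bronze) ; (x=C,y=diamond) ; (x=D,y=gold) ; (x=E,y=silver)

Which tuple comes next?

(x=F,y=bronze)

For the x, letters move forward 1 place in the alphabet: A, B, C, D, E → F.
Y: repeats silver → bronze → diamond → gold; silver, bronze, diamond, gold, silver → bronze.
Combining the parts gives (x=F,y=bronze).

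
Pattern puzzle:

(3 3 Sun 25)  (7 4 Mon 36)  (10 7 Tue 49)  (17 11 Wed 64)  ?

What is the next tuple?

For the first slot, each term is the sum of the two before it: 3, 7, 10, 17 → 27.
For the second slot, each term is the sum of the two before it: 3, 4, 7, 11 → 18.
Day — runs through the weekdays Mon→Sun: Sun, Mon, Tue, Wed → Thu.
Fourth slot goes 25, 36, 49, 64 → 81 (perfect squares: 5², 6², 7², …).
Combining the parts gives (27 18 Thu 81).

(27 18 Thu 81)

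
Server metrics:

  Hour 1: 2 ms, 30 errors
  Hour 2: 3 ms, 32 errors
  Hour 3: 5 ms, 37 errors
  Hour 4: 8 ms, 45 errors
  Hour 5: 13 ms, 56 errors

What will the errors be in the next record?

70

Errors goes 30, 32, 37, 45, 56 → 70 (differences are 2, 5, 8, … (increasing by 3 each time)).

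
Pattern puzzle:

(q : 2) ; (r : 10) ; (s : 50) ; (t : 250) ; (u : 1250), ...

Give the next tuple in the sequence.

Letter: q, r, s, t, u → v (letters move forward 1 place in the alphabet).
Second value: ×5 each step; 2, 10, 50, 250, 1250 → 6250.
So the next tuple is (v : 6250).

(v : 6250)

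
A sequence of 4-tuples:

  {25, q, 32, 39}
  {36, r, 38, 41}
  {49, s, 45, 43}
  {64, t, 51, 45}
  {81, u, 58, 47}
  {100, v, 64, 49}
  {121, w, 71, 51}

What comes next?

{144, x, 77, 53}

First coordinate: perfect squares: 5², 6², 7², …; 25, 36, 49, 64, 81, 100, 121 → 144.
Letter — letters move forward 1 place in the alphabet: q, r, s, t, u, v, w → x.
Third coordinate: alternating steps +6, +7, +6, +7, …; 32, 38, 45, 51, 58, 64, 71 → 77.
Fourth coordinate goes 39, 41, 43, 45, 47, 49, 51 → 53 (+2 each step).
Putting it together: {144, x, 77, 53}.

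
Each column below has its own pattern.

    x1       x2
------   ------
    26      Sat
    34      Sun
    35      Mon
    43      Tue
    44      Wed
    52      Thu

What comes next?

53  Fri

Column x1 — alternating steps +8, +1, +8, +1, …: 26, 34, 35, 43, 44, 52 → 53.
For the column x2, runs through the weekdays Mon→Sun: Sat, Sun, Mon, Tue, Wed, Thu → Fri.
So the next row is 53  Fri.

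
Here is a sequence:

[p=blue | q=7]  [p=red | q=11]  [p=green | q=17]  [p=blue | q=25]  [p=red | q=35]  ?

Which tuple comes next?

P: repeats blue → red → green, so blue, red, green, blue, red → green.
Q: 7, 11, 17, 25, 35 → 47 (differences are 4, 6, 8, … (increasing by 2 each time)).
Combining the parts gives [p=green | q=47].

[p=green | q=47]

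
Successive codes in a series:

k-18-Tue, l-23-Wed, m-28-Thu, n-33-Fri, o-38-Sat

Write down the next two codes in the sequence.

p-43-Sun, q-48-Mon

Letter: letters move forward 1 place in the alphabet; k, l, m, n, o → p → q.
Second component — +5 each step: 18, 23, 28, 33, 38 → 43 → 48.
Day — runs through the weekdays Mon→Sun: Tue, Wed, Thu, Fri, Sat → Sun → Mon.
Putting the parts together: p-43-Sun and then q-48-Mon.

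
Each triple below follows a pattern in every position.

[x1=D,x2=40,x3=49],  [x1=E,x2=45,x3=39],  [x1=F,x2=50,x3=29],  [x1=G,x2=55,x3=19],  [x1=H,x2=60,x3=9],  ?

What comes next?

X1: D, E, F, G, H → I (letters move forward 1 place in the alphabet).
X2 goes 40, 45, 50, 55, 60 → 65 (+5 each step).
For the x3, −10 each step: 49, 39, 29, 19, 9 → -1.
So the next triple is [x1=I,x2=65,x3=-1].

[x1=I,x2=65,x3=-1]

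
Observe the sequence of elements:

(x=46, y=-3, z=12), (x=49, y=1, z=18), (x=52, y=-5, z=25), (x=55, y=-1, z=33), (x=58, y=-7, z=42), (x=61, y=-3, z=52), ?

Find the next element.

X: +3 each step; 46, 49, 52, 55, 58, 61 → 64.
Y — alternating steps +4, −6, +4, −6, …: -3, 1, -5, -1, -7, -3 → -9.
Z: differences are 6, 7, 8, … (increasing by 1 each time), so 12, 18, 25, 33, 42, 52 → 63.
Putting it together: (x=64, y=-9, z=63).

(x=64, y=-9, z=63)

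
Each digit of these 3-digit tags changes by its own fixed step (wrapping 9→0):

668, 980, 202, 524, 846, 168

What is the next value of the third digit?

Third digit goes 8, 0, 2, 4, 6, 8 → 0 (+2 each step, mod 10).

0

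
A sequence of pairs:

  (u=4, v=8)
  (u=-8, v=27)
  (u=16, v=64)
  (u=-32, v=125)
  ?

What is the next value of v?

U: ×(-2) each step, so 4, -8, 16, -32 → 64.
V — perfect cubes: 2³, 3³, 4³, …: 8, 27, 64, 125 → 216.

216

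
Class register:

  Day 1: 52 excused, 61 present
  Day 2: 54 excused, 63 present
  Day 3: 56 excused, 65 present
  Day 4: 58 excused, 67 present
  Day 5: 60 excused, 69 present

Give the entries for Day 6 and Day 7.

For the excused, +2 each step: 52, 54, 56, 58, 60 → 62 → 64.
Present — always 9 more than the excused: 61, 63, 65, 67, 69 → 71 → 73.
So the next two lines are 62 excused, 71 present and 64 excused, 73 present.

62 excused, 71 present; 64 excused, 73 present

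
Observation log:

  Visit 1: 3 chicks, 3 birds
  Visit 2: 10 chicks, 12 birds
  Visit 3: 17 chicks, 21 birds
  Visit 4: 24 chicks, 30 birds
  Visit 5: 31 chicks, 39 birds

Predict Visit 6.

38 chicks, 48 birds

Chicks — +7 each step: 3, 10, 17, 24, 31 → 38.
Birds: +9 each step; 3, 12, 21, 30, 39 → 48.
Combining the parts gives 38 chicks, 48 birds.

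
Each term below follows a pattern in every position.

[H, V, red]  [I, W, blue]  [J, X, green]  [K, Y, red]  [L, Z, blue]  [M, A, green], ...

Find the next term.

First letter goes H, I, J, K, L, M → N (letters move forward 1 place in the alphabet).
Second letter: V, W, X, Y, Z, A → B (letters move forward 1 place in the alphabet, wrapping Z→A).
Colour — repeats red → blue → green: red, blue, green, red, blue, green → red.
Putting it together: [N, B, red].

[N, B, red]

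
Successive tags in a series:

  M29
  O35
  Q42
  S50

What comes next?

Letter: letters move forward 2 places in the alphabet, so M, O, Q, S → U.
Second component: differences are 6, 7, 8, … (increasing by 1 each time); 29, 35, 42, 50 → 59.
Combining the parts gives U59.

U59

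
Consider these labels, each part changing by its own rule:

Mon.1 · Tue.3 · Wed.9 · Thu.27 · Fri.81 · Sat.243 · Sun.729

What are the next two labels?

Mon.2187 then Tue.6561

For the day, runs through the weekdays Mon→Sun: Mon, Tue, Wed, Thu, Fri, Sat, Sun → Mon → Tue.
Second component: ×3 each step, so 1, 3, 9, 27, 81, 243, 729 → 2187 → 6561.
So the next two labels are Mon.2187 and Tue.6561.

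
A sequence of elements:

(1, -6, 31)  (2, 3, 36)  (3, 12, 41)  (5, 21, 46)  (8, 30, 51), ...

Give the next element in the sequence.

First coordinate: each term is the sum of the two before it, so 1, 2, 3, 5, 8 → 13.
Second coordinate: -6, 3, 12, 21, 30 → 39 (+9 each step).
Third coordinate — +5 each step: 31, 36, 41, 46, 51 → 56.
Putting it together: (13, 39, 56).

(13, 39, 56)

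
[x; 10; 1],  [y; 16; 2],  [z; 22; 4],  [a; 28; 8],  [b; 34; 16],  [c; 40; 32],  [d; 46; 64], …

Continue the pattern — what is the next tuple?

[e; 52; 128]

Letter — letters move forward 1 place in the alphabet, wrapping Z→A: x, y, z, a, b, c, d → e.
Second slot: 10, 16, 22, 28, 34, 40, 46 → 52 (+6 each step).
Third slot: ×2 each step, so 1, 2, 4, 8, 16, 32, 64 → 128.
Combining the parts gives [e; 52; 128].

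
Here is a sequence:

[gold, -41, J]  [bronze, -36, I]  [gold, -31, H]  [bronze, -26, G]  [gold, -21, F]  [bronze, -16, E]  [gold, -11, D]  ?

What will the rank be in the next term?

bronze

Rank — alternates gold ↔ bronze: gold, bronze, gold, bronze, gold, bronze, gold → bronze.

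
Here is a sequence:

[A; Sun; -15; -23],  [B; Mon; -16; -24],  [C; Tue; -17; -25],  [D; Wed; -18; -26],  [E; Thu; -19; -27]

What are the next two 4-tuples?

[F; Fri; -20; -28], [G; Sat; -21; -29]

For the letter, letters move forward 1 place in the alphabet: A, B, C, D, E → F → G.
Day — runs through the weekdays Mon→Sun: Sun, Mon, Tue, Wed, Thu → Fri → Sat.
Third part: −1 each step; -15, -16, -17, -18, -19 → -20 → -21.
Fourth part: always 8 less than the third part, so -23, -24, -25, -26, -27 → -28 → -29.
Putting the parts together: [F; Fri; -20; -28] and then [G; Sat; -21; -29].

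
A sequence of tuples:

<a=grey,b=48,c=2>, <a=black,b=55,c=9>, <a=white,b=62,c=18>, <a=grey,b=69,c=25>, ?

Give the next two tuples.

<a=black,b=76,c=34>, <a=white,b=83,c=41>

A: repeats grey → black → white; grey, black, white, grey → black → white.
B: +7 each step, so 48, 55, 62, 69 → 76 → 83.
C — alternating steps +7, +9, +7, +9, …: 2, 9, 18, 25 → 34 → 41.
So the next two tuples are <a=black,b=76,c=34> and <a=white,b=83,c=41>.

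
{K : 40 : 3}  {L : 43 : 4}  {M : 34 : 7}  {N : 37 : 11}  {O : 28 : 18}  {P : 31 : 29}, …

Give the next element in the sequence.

{Q : 22 : 47}

For the letter, letters move forward 1 place in the alphabet: K, L, M, N, O, P → Q.
Second part: 40, 43, 34, 37, 28, 31 → 22 (alternating steps +3, −9, +3, −9, …).
Third part goes 3, 4, 7, 11, 18, 29 → 47 (each term is the sum of the two before it).
So the next element is {Q : 22 : 47}.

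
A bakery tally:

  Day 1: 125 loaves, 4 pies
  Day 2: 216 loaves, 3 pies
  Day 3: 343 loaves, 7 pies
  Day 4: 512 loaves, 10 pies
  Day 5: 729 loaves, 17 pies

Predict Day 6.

1000 loaves, 27 pies

Loaves: perfect cubes: 5³, 6³, 7³, …; 125, 216, 343, 512, 729 → 1000.
Pies: each term is the sum of the two before it; 4, 3, 7, 10, 17 → 27.
Putting it together: 1000 loaves, 27 pies.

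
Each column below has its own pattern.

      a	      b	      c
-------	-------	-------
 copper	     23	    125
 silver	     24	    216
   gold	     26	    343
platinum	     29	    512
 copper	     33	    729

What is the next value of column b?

38

Column a goes copper, silver, gold, platinum, copper → silver (repeats copper → silver → gold → platinum).
Column b goes 23, 24, 26, 29, 33 → 38 (differences are 1, 2, 3, … (increasing by 1 each time)).
Column c — perfect cubes: 5³, 6³, 7³, …: 125, 216, 343, 512, 729 → 1000.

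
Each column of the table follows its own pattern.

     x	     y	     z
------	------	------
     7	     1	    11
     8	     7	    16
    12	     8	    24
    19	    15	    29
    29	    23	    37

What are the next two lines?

42  38  42; 58  61  50

Column x: 7, 8, 12, 19, 29 → 42 → 58 (differences are 1, 4, 7, … (increasing by 3 each time)).
Column y — each term is the sum of the two before it: 1, 7, 8, 15, 23 → 38 → 61.
For the column z, alternating steps +5, +8, +5, +8, …: 11, 16, 24, 29, 37 → 42 → 50.
Putting the parts together: 42  38  42 and then 58  61  50.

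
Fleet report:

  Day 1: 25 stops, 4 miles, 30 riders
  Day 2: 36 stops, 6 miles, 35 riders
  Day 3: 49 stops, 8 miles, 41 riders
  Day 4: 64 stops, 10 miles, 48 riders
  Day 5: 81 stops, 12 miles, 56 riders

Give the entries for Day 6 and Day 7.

Stops: 25, 36, 49, 64, 81 → 100 → 121 (perfect squares: 5², 6², 7², …).
Miles — +2 each step: 4, 6, 8, 10, 12 → 14 → 16.
Riders goes 30, 35, 41, 48, 56 → 65 → 75 (differences are 5, 6, 7, … (increasing by 1 each time)).
So the next two records are 100 stops, 14 miles, 65 riders and 121 stops, 16 miles, 75 riders.

100 stops, 14 miles, 65 riders; 121 stops, 16 miles, 75 riders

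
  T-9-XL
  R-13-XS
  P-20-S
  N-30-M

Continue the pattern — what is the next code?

Letter — letters move back 2 places in the alphabet: T, R, P, N → L.
Second component — differences are 4, 7, 10, … (increasing by 3 each time): 9, 13, 20, 30 → 43.
Size — runs through clothing sizes XS→XL: XL, XS, S, M → L.
Combining the parts gives L-43-L.

L-43-L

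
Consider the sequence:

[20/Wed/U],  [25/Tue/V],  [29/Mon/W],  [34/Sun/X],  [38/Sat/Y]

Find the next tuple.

[43/Fri/Z]

First entry — alternating steps +5, +4, +5, +4, …: 20, 25, 29, 34, 38 → 43.
Day — runs backward through the weekdays Mon→Sun: Wed, Tue, Mon, Sun, Sat → Fri.
Letter: U, V, W, X, Y → Z (letters move forward 1 place in the alphabet).
So the next tuple is [43/Fri/Z].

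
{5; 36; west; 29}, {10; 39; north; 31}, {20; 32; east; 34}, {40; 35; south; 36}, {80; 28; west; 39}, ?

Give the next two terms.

{160; 31; north; 41}, {320; 24; east; 44}

First value: 5, 10, 20, 40, 80 → 160 → 320 (×2 each step).
For the second value, alternating steps +3, −7, +3, −7, …: 36, 39, 32, 35, 28 → 31 → 24.
Direction — repeats west → north → east → south: west, north, east, south, west → north → east.
Fourth value: 29, 31, 34, 36, 39 → 41 → 44 (alternating steps +2, +3, +2, +3, …).
Putting the parts together: {160; 31; north; 41} and then {320; 24; east; 44}.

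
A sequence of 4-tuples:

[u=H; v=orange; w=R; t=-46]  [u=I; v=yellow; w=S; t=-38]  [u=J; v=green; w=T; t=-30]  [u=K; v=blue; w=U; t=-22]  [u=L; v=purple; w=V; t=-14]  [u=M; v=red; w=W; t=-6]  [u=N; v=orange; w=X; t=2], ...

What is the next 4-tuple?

U: letters move forward 1 place in the alphabet; H, I, J, K, L, M, N → O.
V goes orange, yellow, green, blue, purple, red, orange → yellow (repeats orange → yellow → green → blue → purple → red).
W: letters move forward 1 place in the alphabet, so R, S, T, U, V, W, X → Y.
For the t, +8 each step: -46, -38, -30, -22, -14, -6, 2 → 10.
Putting it together: [u=O; v=yellow; w=Y; t=10].

[u=O; v=yellow; w=Y; t=10]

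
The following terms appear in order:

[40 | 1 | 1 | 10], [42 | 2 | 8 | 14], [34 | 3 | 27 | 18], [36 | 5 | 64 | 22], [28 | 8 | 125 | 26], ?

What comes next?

For the first coordinate, alternating steps +2, −8, +2, −8, …: 40, 42, 34, 36, 28 → 30.
Second coordinate: each term is the sum of the two before it, so 1, 2, 3, 5, 8 → 13.
Third coordinate — perfect cubes: 1³, 2³, 3³, …: 1, 8, 27, 64, 125 → 216.
Fourth coordinate goes 10, 14, 18, 22, 26 → 30 (+4 each step).
Combining the parts gives [30 | 13 | 216 | 30].

[30 | 13 | 216 | 30]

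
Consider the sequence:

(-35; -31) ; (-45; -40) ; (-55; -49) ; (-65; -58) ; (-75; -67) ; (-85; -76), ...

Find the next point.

First entry: −10 each step, so -35, -45, -55, -65, -75, -85 → -95.
Second entry goes -31, -40, -49, -58, -67, -76 → -85 (−9 each step).
So the next point is (-95; -85).

(-95; -85)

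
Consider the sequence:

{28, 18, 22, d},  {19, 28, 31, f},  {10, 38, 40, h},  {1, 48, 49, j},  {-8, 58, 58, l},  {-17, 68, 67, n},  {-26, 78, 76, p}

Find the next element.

First slot: −9 each step, so 28, 19, 10, 1, -8, -17, -26 → -35.
Second slot: +10 each step, so 18, 28, 38, 48, 58, 68, 78 → 88.
Third slot: together with the first slot always sums to 50; 22, 31, 40, 49, 58, 67, 76 → 85.
Letter: letters move forward 2 places in the alphabet, so d, f, h, j, l, n, p → r.
So the next element is {-35, 88, 85, r}.

{-35, 88, 85, r}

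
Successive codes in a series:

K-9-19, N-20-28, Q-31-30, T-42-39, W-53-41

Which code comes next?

For the letter, letters move forward 3 places in the alphabet: K, N, Q, T, W → Z.
Second component: 9, 20, 31, 42, 53 → 64 (+11 each step).
For the third component, alternating steps +9, +2, +9, +2, …: 19, 28, 30, 39, 41 → 50.
Putting it together: Z-64-50.

Z-64-50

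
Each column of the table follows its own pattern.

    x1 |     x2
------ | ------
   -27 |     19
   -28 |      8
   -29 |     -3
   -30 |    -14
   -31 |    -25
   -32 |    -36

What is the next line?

-33  -47

Column x1 goes -27, -28, -29, -30, -31, -32 → -33 (−1 each step).
For the column x2, −11 each step: 19, 8, -3, -14, -25, -36 → -47.
Putting it together: -33  -47.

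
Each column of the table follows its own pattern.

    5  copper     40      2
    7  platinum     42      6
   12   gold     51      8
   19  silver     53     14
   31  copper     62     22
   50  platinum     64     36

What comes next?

81  gold  73  58

First component: 5, 7, 12, 19, 31, 50 → 81 (each term is the sum of the two before it).
Metal: repeats copper → platinum → gold → silver; copper, platinum, gold, silver, copper, platinum → gold.
Third component: alternating steps +2, +9, +2, +9, …, so 40, 42, 51, 53, 62, 64 → 73.
Fourth component: each term is the sum of the two before it; 2, 6, 8, 14, 22, 36 → 58.
So the next line is 81  gold  73  58.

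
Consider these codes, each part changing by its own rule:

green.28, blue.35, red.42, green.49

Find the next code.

blue.56

Colour goes green, blue, red, green → blue (repeats green → blue → red).
Second component goes 28, 35, 42, 49 → 56 (+7 each step).
Putting it together: blue.56.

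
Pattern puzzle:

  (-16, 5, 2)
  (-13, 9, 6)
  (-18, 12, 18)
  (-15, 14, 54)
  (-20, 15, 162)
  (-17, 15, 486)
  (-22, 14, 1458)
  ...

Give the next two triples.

First component goes -16, -13, -18, -15, -20, -17, -22 → -19 → -24 (alternating steps +3, −5, +3, −5, …).
Second component — differences are 4, 3, 2, … (decreasing by 1 each time): 5, 9, 12, 14, 15, 15, 14 → 12 → 9.
Third component: ×3 each step; 2, 6, 18, 54, 162, 486, 1458 → 4374 → 13122.
Putting the parts together: (-19, 12, 4374) and then (-24, 9, 13122).

(-19, 12, 4374), (-24, 9, 13122)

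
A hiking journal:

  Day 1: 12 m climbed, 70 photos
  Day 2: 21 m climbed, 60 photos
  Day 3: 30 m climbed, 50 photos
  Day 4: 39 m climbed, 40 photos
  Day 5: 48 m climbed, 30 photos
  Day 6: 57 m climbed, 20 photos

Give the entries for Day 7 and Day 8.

M climbed: 12, 21, 30, 39, 48, 57 → 66 → 75 (+9 each step).
Photos goes 70, 60, 50, 40, 30, 20 → 10 → 0 (−10 each step).
Putting the parts together: 66 m climbed, 10 photos and then 75 m climbed, 0 photos.

66 m climbed, 10 photos; 75 m climbed, 0 photos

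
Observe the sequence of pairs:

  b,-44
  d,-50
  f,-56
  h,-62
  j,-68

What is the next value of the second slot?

Second slot: −6 each step; -44, -50, -56, -62, -68 → -74.

-74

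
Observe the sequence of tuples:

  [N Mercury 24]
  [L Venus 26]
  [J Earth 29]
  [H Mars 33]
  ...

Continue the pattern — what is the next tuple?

Letter: letters move back 2 places in the alphabet, so N, L, J, H → F.
Planet goes Mercury, Venus, Earth, Mars → Jupiter (runs through the planets Mercury→Neptune).
Third slot: 24, 26, 29, 33 → 38 (differences are 2, 3, 4, … (increasing by 1 each time)).
Combining the parts gives [F Jupiter 38].

[F Jupiter 38]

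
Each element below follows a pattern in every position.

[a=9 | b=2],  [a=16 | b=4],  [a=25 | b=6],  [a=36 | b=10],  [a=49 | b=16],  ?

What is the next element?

[a=64 | b=26]

A: perfect squares: 3², 4², 5², …; 9, 16, 25, 36, 49 → 64.
B: 2, 4, 6, 10, 16 → 26 (each term is the sum of the two before it).
Putting it together: [a=64 | b=26].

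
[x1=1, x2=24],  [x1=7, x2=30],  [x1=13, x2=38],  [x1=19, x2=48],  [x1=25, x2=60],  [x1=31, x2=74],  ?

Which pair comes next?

[x1=37, x2=90]

For the x1, +6 each step: 1, 7, 13, 19, 25, 31 → 37.
X2: differences are 6, 8, 10, … (increasing by 2 each time), so 24, 30, 38, 48, 60, 74 → 90.
So the next pair is [x1=37, x2=90].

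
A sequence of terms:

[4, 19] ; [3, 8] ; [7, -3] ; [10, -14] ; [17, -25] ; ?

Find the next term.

First coordinate goes 4, 3, 7, 10, 17 → 27 (each term is the sum of the two before it).
For the second coordinate, −11 each step: 19, 8, -3, -14, -25 → -36.
Putting it together: [27, -36].

[27, -36]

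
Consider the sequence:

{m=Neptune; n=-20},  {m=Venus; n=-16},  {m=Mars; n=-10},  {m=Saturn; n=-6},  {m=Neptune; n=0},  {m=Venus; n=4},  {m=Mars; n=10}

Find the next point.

{m=Saturn; n=14}

M: Neptune, Venus, Mars, Saturn, Neptune, Venus, Mars → Saturn (repeats Neptune → Venus → Mars → Saturn).
For the n, alternating steps +4, +6, +4, +6, …: -20, -16, -10, -6, 0, 4, 10 → 14.
So the next point is {m=Saturn; n=14}.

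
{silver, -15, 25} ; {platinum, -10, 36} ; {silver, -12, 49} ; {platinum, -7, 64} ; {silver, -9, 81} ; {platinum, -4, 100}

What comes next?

{silver, -6, 121}

Metal goes silver, platinum, silver, platinum, silver, platinum → silver (alternates silver ↔ platinum).
Second part — alternating steps +5, −2, +5, −2, …: -15, -10, -12, -7, -9, -4 → -6.
Third part: perfect squares: 5², 6², 7², …; 25, 36, 49, 64, 81, 100 → 121.
Putting it together: {silver, -6, 121}.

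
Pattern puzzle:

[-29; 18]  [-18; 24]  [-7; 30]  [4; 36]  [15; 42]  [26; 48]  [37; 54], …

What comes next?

First component goes -29, -18, -7, 4, 15, 26, 37 → 48 (+11 each step).
Second component: +6 each step; 18, 24, 30, 36, 42, 48, 54 → 60.
So the next tuple is [48; 60].

[48; 60]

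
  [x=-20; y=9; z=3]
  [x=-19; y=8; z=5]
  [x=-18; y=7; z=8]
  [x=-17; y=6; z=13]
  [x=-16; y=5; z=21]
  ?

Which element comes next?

X: +1 each step, so -20, -19, -18, -17, -16 → -15.
Y goes 9, 8, 7, 6, 5 → 4 (−1 each step).
Z goes 3, 5, 8, 13, 21 → 34 (each term is the sum of the two before it).
Putting it together: [x=-15; y=4; z=34].

[x=-15; y=4; z=34]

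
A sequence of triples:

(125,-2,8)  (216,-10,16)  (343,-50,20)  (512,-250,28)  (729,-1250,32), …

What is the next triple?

(1000,-6250,40)

For the first slot, perfect cubes: 5³, 6³, 7³, …: 125, 216, 343, 512, 729 → 1000.
For the second slot, ×5 each step: -2, -10, -50, -250, -1250 → -6250.
Third slot: alternating steps +8, +4, +8, +4, …, so 8, 16, 20, 28, 32 → 40.
Putting it together: (1000,-6250,40).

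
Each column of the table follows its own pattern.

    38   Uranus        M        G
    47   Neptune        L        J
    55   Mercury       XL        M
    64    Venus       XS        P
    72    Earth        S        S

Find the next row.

81  Mars  M  V

First component goes 38, 47, 55, 64, 72 → 81 (alternating steps +9, +8, +9, +8, …).
Planet: Uranus, Neptune, Mercury, Venus, Earth → Mars (runs through the planets Mercury→Neptune).
Size: M, L, XL, XS, S → M (runs through clothing sizes XS→XL).
For the letter, letters move forward 3 places in the alphabet: G, J, M, P, S → V.
Putting it together: 81  Mars  M  V.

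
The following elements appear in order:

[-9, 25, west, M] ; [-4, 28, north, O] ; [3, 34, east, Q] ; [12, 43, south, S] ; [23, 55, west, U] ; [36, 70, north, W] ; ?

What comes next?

First coordinate — differences are 5, 7, 9, … (increasing by 2 each time): -9, -4, 3, 12, 23, 36 → 51.
For the second coordinate, differences are 3, 6, 9, … (increasing by 3 each time): 25, 28, 34, 43, 55, 70 → 88.
Direction: repeats west → north → east → south; west, north, east, south, west, north → east.
Letter: letters move forward 2 places in the alphabet; M, O, Q, S, U, W → Y.
So the next element is [51, 88, east, Y].

[51, 88, east, Y]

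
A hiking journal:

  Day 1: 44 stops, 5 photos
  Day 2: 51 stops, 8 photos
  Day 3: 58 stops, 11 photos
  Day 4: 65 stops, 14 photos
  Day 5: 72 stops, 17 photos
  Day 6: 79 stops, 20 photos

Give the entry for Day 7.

Stops: +7 each step; 44, 51, 58, 65, 72, 79 → 86.
Photos: 5, 8, 11, 14, 17, 20 → 23 (+3 each step).
Combining the parts gives 86 stops, 23 photos.

86 stops, 23 photos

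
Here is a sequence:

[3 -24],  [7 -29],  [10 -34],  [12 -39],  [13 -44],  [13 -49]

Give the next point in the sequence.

[12 -54]

For the first entry, differences are 4, 3, 2, … (decreasing by 1 each time): 3, 7, 10, 12, 13, 13 → 12.
Second entry: −5 each step; -24, -29, -34, -39, -44, -49 → -54.
Putting it together: [12 -54].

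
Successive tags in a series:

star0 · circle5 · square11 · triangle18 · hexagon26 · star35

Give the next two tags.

circle45, square56

For the shape, repeats star → circle → square → triangle → hexagon: star, circle, square, triangle, hexagon, star → circle → square.
Second component — differences are 5, 6, 7, … (increasing by 1 each time): 0, 5, 11, 18, 26, 35 → 45 → 56.
So the next two tags are circle45 and square56.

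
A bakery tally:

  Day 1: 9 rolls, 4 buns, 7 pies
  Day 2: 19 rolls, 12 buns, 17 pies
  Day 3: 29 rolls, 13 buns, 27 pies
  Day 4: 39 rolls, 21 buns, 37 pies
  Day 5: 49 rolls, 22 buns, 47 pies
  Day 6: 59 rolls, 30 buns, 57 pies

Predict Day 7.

69 rolls, 31 buns, 67 pies

Rolls: +10 each step, so 9, 19, 29, 39, 49, 59 → 69.
Buns goes 4, 12, 13, 21, 22, 30 → 31 (alternating steps +8, +1, +8, +1, …).
Pies goes 7, 17, 27, 37, 47, 57 → 67 (always 2 less than the rolls).
So the next row is 69 rolls, 31 buns, 67 pies.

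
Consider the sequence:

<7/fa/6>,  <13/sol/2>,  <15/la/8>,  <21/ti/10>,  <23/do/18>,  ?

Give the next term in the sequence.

First entry: alternating steps +6, +2, +6, +2, …, so 7, 13, 15, 21, 23 → 29.
Note — runs through the solfège scale do→ti: fa, sol, la, ti, do → re.
Third entry goes 6, 2, 8, 10, 18 → 28 (each term is the sum of the two before it).
Putting it together: <29/re/28>.

<29/re/28>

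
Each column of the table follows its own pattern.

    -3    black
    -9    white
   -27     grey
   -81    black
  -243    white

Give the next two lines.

-729  grey; -2187  black

First component: ×3 each step, so -3, -9, -27, -81, -243 → -729 → -2187.
Shade: repeats black → white → grey, so black, white, grey, black, white → grey → black.
Putting the parts together: -729  grey and then -2187  black.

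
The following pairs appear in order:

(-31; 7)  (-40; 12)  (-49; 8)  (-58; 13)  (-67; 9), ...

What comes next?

First component: −9 each step; -31, -40, -49, -58, -67 → -76.
For the second component, alternating steps +5, −4, +5, −4, …: 7, 12, 8, 13, 9 → 14.
Combining the parts gives (-76; 14).

(-76; 14)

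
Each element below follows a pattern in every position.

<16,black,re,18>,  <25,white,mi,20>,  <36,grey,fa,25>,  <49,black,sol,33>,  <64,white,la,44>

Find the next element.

<81,grey,ti,58>

First component: 16, 25, 36, 49, 64 → 81 (perfect squares: 4², 5², 6², …).
Shade goes black, white, grey, black, white → grey (repeats black → white → grey).
Note: runs through the solfège scale do→ti; re, mi, fa, sol, la → ti.
Fourth component goes 18, 20, 25, 33, 44 → 58 (differences are 2, 5, 8, … (increasing by 3 each time)).
So the next element is <81,grey,ti,58>.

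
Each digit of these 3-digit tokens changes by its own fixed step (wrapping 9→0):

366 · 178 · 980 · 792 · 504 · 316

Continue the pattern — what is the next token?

For the first digit, −2 each step, mod 10: 3, 1, 9, 7, 5, 3 → 1.
Second digit — +1 each step, mod 10: 6, 7, 8, 9, 0, 1 → 2.
For the third digit, +2 each step, mod 10: 6, 8, 0, 2, 4, 6 → 8.
Combining the parts gives 128.

128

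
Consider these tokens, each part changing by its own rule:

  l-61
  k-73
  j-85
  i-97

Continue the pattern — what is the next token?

Letter: letters move back 1 place in the alphabet, so l, k, j, i → h.
Second component: +12 each step, so 61, 73, 85, 97 → 109.
Putting it together: h-109.

h-109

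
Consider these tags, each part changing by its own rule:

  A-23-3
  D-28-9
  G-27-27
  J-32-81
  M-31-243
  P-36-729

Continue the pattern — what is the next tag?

S-35-2187

Letter goes A, D, G, J, M, P → S (letters move forward 3 places in the alphabet).
Second component goes 23, 28, 27, 32, 31, 36 → 35 (alternating steps +5, −1, +5, −1, …).
Third component: 3, 9, 27, 81, 243, 729 → 2187 (×3 each step).
Combining the parts gives S-35-2187.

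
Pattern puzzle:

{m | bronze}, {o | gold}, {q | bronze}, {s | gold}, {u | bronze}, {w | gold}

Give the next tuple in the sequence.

Letter — letters move forward 2 places in the alphabet: m, o, q, s, u, w → y.
Rank: bronze, gold, bronze, gold, bronze, gold → bronze (alternates bronze ↔ gold).
Combining the parts gives {y | bronze}.

{y | bronze}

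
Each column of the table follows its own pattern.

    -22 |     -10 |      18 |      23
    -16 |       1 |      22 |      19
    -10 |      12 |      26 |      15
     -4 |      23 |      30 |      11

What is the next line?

First component: +6 each step, so -22, -16, -10, -4 → 2.
For the second component, +11 each step: -10, 1, 12, 23 → 34.
Third component: +4 each step, so 18, 22, 26, 30 → 34.
Fourth component: together with the third component always sums to 41, so 23, 19, 15, 11 → 7.
So the next line is 2  34  34  7.

2  34  34  7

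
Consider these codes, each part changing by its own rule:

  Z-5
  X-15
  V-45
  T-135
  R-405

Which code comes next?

Letter: Z, X, V, T, R → P (letters move back 2 places in the alphabet).
Second component: 5, 15, 45, 135, 405 → 1215 (×3 each step).
Putting it together: P-1215.

P-1215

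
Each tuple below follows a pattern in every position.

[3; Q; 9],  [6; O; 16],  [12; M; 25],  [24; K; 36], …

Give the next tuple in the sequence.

First component — ×2 each step: 3, 6, 12, 24 → 48.
For the letter, letters move back 2 places in the alphabet: Q, O, M, K → I.
Third component: perfect squares: 3², 4², 5², …; 9, 16, 25, 36 → 49.
So the next tuple is [48; I; 49].

[48; I; 49]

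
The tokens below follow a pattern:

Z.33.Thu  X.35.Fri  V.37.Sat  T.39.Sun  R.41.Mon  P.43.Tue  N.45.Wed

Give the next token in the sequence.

Letter: letters move back 2 places in the alphabet; Z, X, V, T, R, P, N → L.
Second component — +2 each step: 33, 35, 37, 39, 41, 43, 45 → 47.
Day: runs through the weekdays Mon→Sun, so Thu, Fri, Sat, Sun, Mon, Tue, Wed → Thu.
So the next token is L.47.Thu.

L.47.Thu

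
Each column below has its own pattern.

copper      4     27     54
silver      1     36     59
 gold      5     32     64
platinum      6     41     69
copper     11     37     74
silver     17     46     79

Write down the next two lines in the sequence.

gold  28  42  84; platinum  45  51  89

Metal goes copper, silver, gold, platinum, copper, silver → gold → platinum (repeats copper → silver → gold → platinum).
Second component goes 4, 1, 5, 6, 11, 17 → 28 → 45 (each term is the sum of the two before it).
Third component: 27, 36, 32, 41, 37, 46 → 42 → 51 (alternating steps +9, −4, +9, −4, …).
Fourth component: 54, 59, 64, 69, 74, 79 → 84 → 89 (+5 each step).
So the next two lines are gold  28  42  84 and platinum  45  51  89.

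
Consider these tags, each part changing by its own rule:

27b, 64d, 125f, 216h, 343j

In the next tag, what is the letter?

First component — perfect cubes: 3³, 4³, 5³, …: 27, 64, 125, 216, 343 → 512.
Letter — letters move forward 2 places in the alphabet: b, d, f, h, j → l.

l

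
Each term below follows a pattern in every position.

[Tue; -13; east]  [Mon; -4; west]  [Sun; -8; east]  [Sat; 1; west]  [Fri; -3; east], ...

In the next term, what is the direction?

Day goes Tue, Mon, Sun, Sat, Fri → Thu (runs backward through the weekdays Mon→Sun).
Second coordinate — alternating steps +9, −4, +9, −4, …: -13, -4, -8, 1, -3 → 6.
Direction: east, west, east, west, east → west (alternates east ↔ west).

west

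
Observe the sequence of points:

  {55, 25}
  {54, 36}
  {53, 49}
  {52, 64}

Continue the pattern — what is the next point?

{51, 81}

First part goes 55, 54, 53, 52 → 51 (−1 each step).
Second part goes 25, 36, 49, 64 → 81 (perfect squares: 5², 6², 7², …).
So the next point is {51, 81}.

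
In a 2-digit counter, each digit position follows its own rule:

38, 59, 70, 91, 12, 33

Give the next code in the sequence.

First digit: +2 each step, mod 10; 3, 5, 7, 9, 1, 3 → 5.
Second digit — +1 each step, mod 10: 8, 9, 0, 1, 2, 3 → 4.
Putting it together: 54.

54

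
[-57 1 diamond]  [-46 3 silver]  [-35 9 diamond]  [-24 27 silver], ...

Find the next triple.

For the first slot, +11 each step: -57, -46, -35, -24 → -13.
Second slot: ×3 each step, so 1, 3, 9, 27 → 81.
Rank: alternates diamond ↔ silver, so diamond, silver, diamond, silver → diamond.
Putting it together: [-13 81 diamond].

[-13 81 diamond]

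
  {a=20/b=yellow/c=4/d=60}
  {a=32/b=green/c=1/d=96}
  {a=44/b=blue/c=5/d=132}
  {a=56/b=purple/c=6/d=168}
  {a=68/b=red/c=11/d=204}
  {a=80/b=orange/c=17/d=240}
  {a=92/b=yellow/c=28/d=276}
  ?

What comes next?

{a=104/b=green/c=45/d=312}

A: +12 each step; 20, 32, 44, 56, 68, 80, 92 → 104.
B: repeats yellow → green → blue → purple → red → orange; yellow, green, blue, purple, red, orange, yellow → green.
C: each term is the sum of the two before it, so 4, 1, 5, 6, 11, 17, 28 → 45.
D — always 3 × the a: 60, 96, 132, 168, 204, 240, 276 → 312.
So the next tuple is {a=104/b=green/c=45/d=312}.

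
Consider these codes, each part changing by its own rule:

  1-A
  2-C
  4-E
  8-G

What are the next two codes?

First component: ×2 each step, so 1, 2, 4, 8 → 16 → 32.
Letter — letters move forward 2 places in the alphabet: A, C, E, G → I → K.
So the next two codes are 16-I and 32-K.

16-I then 32-K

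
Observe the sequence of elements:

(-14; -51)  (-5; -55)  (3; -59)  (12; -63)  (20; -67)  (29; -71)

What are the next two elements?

First coordinate — alternating steps +9, +8, +9, +8, …: -14, -5, 3, 12, 20, 29 → 37 → 46.
Second coordinate: −4 each step; -51, -55, -59, -63, -67, -71 → -75 → -79.
So the next two elements are (37; -75) and (46; -79).

(37; -75), (46; -79)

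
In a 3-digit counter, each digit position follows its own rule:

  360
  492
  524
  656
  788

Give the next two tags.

First digit: +1 each step, mod 10; 3, 4, 5, 6, 7 → 8 → 9.
Second digit goes 6, 9, 2, 5, 8 → 1 → 4 (+3 each step, mod 10).
Third digit: +2 each step, mod 10; 0, 2, 4, 6, 8 → 0 → 2.
Putting the parts together: 810 and then 942.

810 then 942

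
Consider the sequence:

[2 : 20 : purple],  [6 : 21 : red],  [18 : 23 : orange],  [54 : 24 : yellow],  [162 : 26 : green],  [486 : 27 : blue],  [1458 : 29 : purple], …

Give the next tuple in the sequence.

[4374 : 30 : red]

First slot: ×3 each step; 2, 6, 18, 54, 162, 486, 1458 → 4374.
Second slot — alternating steps +1, +2, +1, +2, …: 20, 21, 23, 24, 26, 27, 29 → 30.
Colour goes purple, red, orange, yellow, green, blue, purple → red (repeats purple → red → orange → yellow → green → blue).
So the next tuple is [4374 : 30 : red].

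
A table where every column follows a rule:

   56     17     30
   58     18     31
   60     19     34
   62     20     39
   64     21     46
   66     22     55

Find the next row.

68  23  66

First component: +2 each step; 56, 58, 60, 62, 64, 66 → 68.
Second component goes 17, 18, 19, 20, 21, 22 → 23 (+1 each step).
Third component goes 30, 31, 34, 39, 46, 55 → 66 (differences are 1, 3, 5, … (increasing by 2 each time)).
Putting it together: 68  23  66.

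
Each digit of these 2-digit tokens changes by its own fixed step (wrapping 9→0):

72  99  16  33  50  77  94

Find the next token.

First digit: 7, 9, 1, 3, 5, 7, 9 → 1 (+2 each step, mod 10).
Second digit: −3 each step, mod 10; 2, 9, 6, 3, 0, 7, 4 → 1.
So the next token is 11.

11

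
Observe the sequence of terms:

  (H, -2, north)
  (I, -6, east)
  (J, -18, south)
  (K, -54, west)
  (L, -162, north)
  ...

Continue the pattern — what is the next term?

Letter: H, I, J, K, L → M (letters move forward 1 place in the alphabet).
Second component: ×3 each step, so -2, -6, -18, -54, -162 → -486.
Direction: repeats north → east → south → west, so north, east, south, west, north → east.
Combining the parts gives (M, -486, east).

(M, -486, east)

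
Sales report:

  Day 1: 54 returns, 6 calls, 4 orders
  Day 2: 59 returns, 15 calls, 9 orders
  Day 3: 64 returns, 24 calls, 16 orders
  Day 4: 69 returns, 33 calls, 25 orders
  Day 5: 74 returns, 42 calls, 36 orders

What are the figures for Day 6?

79 returns, 51 calls, 49 orders

Returns — +5 each step: 54, 59, 64, 69, 74 → 79.
Calls: 6, 15, 24, 33, 42 → 51 (+9 each step).
Orders: 4, 9, 16, 25, 36 → 49 (perfect squares: 2², 3², 4², …).
Combining the parts gives 79 returns, 51 calls, 49 orders.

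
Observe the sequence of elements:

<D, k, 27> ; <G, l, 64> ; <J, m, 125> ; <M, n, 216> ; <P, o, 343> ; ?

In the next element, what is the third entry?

For the third entry, perfect cubes: 3³, 4³, 5³, …: 27, 64, 125, 216, 343 → 512.

512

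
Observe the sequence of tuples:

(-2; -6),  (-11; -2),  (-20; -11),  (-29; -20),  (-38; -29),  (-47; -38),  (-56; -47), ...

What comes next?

(-65; -56)

First slot: -2, -11, -20, -29, -38, -47, -56 → -65 (−9 each step).
Second slot: always the previous value of the first slot; -6, -2, -11, -20, -29, -38, -47 → -56.
So the next tuple is (-65; -56).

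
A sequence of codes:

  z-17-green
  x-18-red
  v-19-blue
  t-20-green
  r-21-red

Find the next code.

For the letter, letters move back 2 places in the alphabet: z, x, v, t, r → p.
Second component goes 17, 18, 19, 20, 21 → 22 (+1 each step).
Colour: green, red, blue, green, red → blue (repeats green → red → blue).
Putting it together: p-22-blue.

p-22-blue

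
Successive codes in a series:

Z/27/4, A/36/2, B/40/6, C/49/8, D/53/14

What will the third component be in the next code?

Third component: 4, 2, 6, 8, 14 → 22 (each term is the sum of the two before it).

22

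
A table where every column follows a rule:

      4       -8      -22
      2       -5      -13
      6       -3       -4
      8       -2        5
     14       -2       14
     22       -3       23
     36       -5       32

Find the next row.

First component — each term is the sum of the two before it: 4, 2, 6, 8, 14, 22, 36 → 58.
Second component: differences are 3, 2, 1, … (decreasing by 1 each time), so -8, -5, -3, -2, -2, -3, -5 → -8.
For the third component, +9 each step: -22, -13, -4, 5, 14, 23, 32 → 41.
So the next row is 58  -8  41.

58  -8  41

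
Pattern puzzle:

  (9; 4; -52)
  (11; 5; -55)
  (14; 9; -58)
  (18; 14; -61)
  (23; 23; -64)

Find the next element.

(29; 37; -67)

First coordinate goes 9, 11, 14, 18, 23 → 29 (differences are 2, 3, 4, … (increasing by 1 each time)).
Second coordinate — each term is the sum of the two before it: 4, 5, 9, 14, 23 → 37.
Third coordinate: −3 each step; -52, -55, -58, -61, -64 → -67.
So the next element is (29; 37; -67).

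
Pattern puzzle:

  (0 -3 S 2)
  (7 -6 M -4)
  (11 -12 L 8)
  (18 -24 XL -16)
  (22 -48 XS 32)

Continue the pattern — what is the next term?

(29 -96 S -64)

First component — alternating steps +7, +4, +7, +4, …: 0, 7, 11, 18, 22 → 29.
Second component goes -3, -6, -12, -24, -48 → -96 (×2 each step).
Size goes S, M, L, XL, XS → S (runs through clothing sizes XS→XL).
Fourth component: 2, -4, 8, -16, 32 → -64 (×(-2) each step).
Putting it together: (29 -96 S -64).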